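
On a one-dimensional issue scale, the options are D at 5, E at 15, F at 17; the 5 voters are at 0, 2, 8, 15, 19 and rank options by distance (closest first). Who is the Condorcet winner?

With single-peaked preferences on a line, the Condorcet winner is the candidate closest to the median voter.
The median voter (position 8) is closest to D at 5.
Check: D vs E — voters closer to D: 3 of 5.

D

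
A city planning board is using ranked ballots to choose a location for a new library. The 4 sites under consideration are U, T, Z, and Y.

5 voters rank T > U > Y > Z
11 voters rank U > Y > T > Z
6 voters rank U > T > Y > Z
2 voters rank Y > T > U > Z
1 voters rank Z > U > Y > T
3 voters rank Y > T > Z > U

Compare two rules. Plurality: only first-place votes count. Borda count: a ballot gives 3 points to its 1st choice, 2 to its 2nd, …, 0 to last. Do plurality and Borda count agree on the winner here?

Yes

Plurality first-place counts: U 17, T 5, Z 1, Y 5 → U.
Borda totals: U 65, T 48, Z 6, Y 49 → U.
The two rules agree on U.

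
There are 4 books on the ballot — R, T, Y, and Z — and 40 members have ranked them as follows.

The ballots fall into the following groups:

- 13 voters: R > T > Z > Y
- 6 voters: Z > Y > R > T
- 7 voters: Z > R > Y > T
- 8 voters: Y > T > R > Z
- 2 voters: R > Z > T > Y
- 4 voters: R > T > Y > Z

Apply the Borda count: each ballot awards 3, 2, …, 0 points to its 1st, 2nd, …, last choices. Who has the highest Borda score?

Borda scores:
  R: 13·3 + 6·1 + 7·2 + 8·1 + 2·3 + 4·3 = 85
  T: 13·2 + 6·0 + 7·0 + 8·2 + 2·1 + 4·2 = 52
  Y: 13·0 + 6·2 + 7·1 + 8·3 + 2·0 + 4·1 = 47
  Z: 13·1 + 6·3 + 7·3 + 8·0 + 2·2 + 4·0 = 56
R has the highest total.

R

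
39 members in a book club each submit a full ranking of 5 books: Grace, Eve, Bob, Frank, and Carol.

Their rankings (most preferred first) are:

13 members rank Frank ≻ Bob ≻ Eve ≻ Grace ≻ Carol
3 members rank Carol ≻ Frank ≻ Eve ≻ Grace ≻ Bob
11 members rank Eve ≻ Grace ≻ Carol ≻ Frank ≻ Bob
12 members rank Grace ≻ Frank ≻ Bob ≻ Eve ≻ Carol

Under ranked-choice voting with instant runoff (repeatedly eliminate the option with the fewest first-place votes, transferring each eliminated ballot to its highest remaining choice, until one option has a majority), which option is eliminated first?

Bob

Round 1: Frank 13, Grace 12, Eve 11, Carol 3, Bob 0. Bob has the fewest and is eliminated.
Round 2: Frank 13, Grace 12, Eve 11, Carol 3. Carol has the fewest and is eliminated.
Round 3: Frank 16, Grace 12, Eve 11. Eve has the fewest and is eliminated.
Round 4: Grace 23, Frank 16. Grace has a majority.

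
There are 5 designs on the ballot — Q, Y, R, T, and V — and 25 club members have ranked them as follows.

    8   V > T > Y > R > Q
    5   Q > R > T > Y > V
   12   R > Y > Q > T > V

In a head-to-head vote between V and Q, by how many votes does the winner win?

Ballots ranking V above Q: 8.
Ballots ranking Q above V: 5+12 = 17.
Q wins 17–8, a margin of 9.

9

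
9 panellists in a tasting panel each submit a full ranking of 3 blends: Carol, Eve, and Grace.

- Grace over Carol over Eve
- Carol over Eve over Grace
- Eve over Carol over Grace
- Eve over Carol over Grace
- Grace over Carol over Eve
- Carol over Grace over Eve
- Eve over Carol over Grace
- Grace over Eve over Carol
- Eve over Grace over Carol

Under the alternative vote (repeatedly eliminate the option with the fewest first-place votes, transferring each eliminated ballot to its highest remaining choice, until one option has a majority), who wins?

Round 1: Eve 4, Grace 3, Carol 2. Carol has the fewest and is eliminated.
Round 2: Eve 5, Grace 4. Eve has a majority.

Eve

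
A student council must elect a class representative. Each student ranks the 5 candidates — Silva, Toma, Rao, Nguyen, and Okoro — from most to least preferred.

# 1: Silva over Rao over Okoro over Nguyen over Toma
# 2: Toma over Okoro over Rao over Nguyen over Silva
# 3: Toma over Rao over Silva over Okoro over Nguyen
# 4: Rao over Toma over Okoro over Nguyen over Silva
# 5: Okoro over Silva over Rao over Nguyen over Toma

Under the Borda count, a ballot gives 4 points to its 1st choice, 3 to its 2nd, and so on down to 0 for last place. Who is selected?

Borda scores:
  Silva: 4 + 0 + 2 + 0 + 3 = 9
  Toma: 0 + 4 + 4 + 3 + 0 = 11
  Rao: 3 + 2 + 3 + 4 + 2 = 14
  Nguyen: 1 + 1 + 0 + 1 + 1 = 4
  Okoro: 2 + 3 + 1 + 2 + 4 = 12
Rao has the highest total.

Rao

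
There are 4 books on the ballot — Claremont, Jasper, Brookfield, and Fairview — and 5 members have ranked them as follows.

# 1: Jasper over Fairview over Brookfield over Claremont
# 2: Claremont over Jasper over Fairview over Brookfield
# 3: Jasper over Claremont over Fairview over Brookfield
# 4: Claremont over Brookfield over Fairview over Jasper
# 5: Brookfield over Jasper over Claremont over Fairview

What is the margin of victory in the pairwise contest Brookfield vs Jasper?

1

Ballots ranking Brookfield above Jasper: 2.
Ballots ranking Jasper above Brookfield: 3.
Jasper wins 3–2, a margin of 1.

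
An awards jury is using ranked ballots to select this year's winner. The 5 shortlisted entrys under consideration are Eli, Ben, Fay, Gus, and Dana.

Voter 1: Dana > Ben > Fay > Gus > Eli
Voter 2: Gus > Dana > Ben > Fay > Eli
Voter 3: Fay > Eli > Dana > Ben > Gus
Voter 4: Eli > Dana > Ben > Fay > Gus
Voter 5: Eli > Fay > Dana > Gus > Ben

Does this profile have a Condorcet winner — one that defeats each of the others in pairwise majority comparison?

No

Head-to-head results (5 voters total):
Eli vs Ben: Eli wins 3–2.
Eli vs Fay: Fay wins 3–2.
Eli vs Gus: Eli wins 3–2.
Eli vs Dana: Eli wins 3–2.
Ben vs Fay: Ben wins 3–2.
Ben vs Gus: Ben wins 3–2.
Ben vs Dana: Dana wins 5–0.
Fay vs Gus: Fay wins 4–1.
Fay vs Dana: Dana wins 3–2.
Gus vs Dana: Dana wins 4–1.
No candidate beats all others: Eli beats Ben beats Fay beats Eli, a majority cycle.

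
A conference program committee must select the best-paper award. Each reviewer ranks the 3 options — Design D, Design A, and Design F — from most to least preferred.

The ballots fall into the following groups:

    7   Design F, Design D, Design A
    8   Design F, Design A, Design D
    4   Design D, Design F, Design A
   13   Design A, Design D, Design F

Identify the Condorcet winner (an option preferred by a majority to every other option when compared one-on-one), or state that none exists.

There is no Condorcet winner

Head-to-head results (32 voters total):
Design D vs Design A: Design A wins 21–11.
Design D vs Design F: Design D wins 17–15.
Design A vs Design F: Design F wins 19–13.
No candidate beats all others: Design D beats Design F beats Design A beats Design D, a majority cycle.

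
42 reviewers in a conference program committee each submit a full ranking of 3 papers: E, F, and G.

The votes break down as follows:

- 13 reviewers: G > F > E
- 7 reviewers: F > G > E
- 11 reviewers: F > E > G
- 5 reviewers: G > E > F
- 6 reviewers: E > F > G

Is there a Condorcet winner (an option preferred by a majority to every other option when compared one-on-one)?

Head-to-head results (42 voters total):
E vs F: F wins 31–11.
E vs G: G wins 25–17.
F vs G: F wins 24–18.
F beats each rival — E (31–11), G (24–18) — so F is the Condorcet winner.

Yes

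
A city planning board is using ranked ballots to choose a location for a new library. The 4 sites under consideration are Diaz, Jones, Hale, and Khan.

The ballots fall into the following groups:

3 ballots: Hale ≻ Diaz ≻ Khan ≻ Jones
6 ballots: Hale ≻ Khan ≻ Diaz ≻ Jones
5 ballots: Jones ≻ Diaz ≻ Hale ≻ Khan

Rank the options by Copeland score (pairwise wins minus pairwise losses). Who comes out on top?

Pairwise results:
  Diaz vs Jones: Diaz wins 9–5.
  Diaz vs Hale: Hale wins 9–5.
  Diaz vs Khan: Diaz wins 8–6.
  Jones vs Hale: Hale wins 9–5.
  Jones vs Khan: Khan wins 9–5.
  Hale vs Khan: Hale wins 14–0.
Copeland scores (wins − losses):
  Diaz: 2 − 1 = 1
  Jones: 0 − 3 = -3
  Hale: 3 − 0 = 3
  Khan: 1 − 2 = -1
Hale has the best Copeland score.

Hale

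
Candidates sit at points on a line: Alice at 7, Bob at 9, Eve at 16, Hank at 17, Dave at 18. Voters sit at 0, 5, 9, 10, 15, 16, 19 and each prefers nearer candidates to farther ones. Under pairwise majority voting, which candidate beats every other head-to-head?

With single-peaked preferences on a line, the Condorcet winner is the candidate closest to the median voter.
The median voter (position 10) is closest to Bob at 9.
Check: Bob vs Dave — voters closer to Bob: 4 of 7.

Bob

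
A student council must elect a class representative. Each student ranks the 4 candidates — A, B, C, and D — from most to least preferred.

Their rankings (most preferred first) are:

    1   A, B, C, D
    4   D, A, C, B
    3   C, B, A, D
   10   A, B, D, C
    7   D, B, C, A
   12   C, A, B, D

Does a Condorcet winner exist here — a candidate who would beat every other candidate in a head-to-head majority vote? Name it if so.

None — there is no Condorcet winner

Head-to-head results (37 voters total):
A vs B: A wins 27–10.
A vs C: C wins 22–15.
A vs D: A wins 26–11.
B vs C: C wins 19–18.
B vs D: B wins 26–11.
C vs D: D wins 21–16.
No candidate beats all others: A beats D beats C beats A, a majority cycle.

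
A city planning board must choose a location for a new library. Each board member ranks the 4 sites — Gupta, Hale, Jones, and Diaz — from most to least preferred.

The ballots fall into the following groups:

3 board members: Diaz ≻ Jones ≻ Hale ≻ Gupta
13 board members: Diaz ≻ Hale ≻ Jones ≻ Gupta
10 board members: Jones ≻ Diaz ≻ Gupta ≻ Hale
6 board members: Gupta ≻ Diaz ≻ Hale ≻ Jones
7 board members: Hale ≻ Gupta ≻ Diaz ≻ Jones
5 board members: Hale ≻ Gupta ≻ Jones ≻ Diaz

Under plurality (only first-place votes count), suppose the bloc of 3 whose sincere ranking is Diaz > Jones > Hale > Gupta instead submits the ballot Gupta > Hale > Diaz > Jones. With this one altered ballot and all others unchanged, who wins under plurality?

Diaz

First-place totals with the altered ballot: Gupta 9, Hale 12, Jones 10, Diaz 13.
The winner is unchanged: still Diaz.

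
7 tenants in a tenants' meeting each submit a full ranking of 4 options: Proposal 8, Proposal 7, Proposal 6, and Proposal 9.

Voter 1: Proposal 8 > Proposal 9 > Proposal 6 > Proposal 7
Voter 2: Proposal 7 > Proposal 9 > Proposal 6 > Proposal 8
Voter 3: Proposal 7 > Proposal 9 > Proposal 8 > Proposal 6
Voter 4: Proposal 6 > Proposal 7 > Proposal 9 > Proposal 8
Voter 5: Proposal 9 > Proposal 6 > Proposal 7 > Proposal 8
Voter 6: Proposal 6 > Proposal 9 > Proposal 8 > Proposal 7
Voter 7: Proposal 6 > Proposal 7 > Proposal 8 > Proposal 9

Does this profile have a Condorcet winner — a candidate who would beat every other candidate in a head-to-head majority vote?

No

Head-to-head results (7 voters total):
Proposal 8 vs Proposal 7: Proposal 7 wins 5–2.
Proposal 8 vs Proposal 6: Proposal 6 wins 5–2.
Proposal 8 vs Proposal 9: Proposal 9 wins 5–2.
Proposal 7 vs Proposal 6: Proposal 6 wins 5–2.
Proposal 7 vs Proposal 9: Proposal 7 wins 4–3.
Proposal 6 vs Proposal 9: Proposal 9 wins 4–3.
No candidate beats all others: Proposal 7 beats Proposal 9 beats Proposal 6 beats Proposal 7, a majority cycle.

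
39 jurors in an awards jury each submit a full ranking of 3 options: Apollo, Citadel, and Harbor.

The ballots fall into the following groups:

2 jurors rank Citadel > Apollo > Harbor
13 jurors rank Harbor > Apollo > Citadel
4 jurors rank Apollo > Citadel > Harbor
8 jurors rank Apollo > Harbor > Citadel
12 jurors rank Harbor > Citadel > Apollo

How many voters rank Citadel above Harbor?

6

Ballots ranking Citadel above Harbor: 2+4 = 6.
Ballots ranking Harbor above Citadel: 13+8+12 = 33.
So 6 of 39 voters prefer Citadel to Harbor.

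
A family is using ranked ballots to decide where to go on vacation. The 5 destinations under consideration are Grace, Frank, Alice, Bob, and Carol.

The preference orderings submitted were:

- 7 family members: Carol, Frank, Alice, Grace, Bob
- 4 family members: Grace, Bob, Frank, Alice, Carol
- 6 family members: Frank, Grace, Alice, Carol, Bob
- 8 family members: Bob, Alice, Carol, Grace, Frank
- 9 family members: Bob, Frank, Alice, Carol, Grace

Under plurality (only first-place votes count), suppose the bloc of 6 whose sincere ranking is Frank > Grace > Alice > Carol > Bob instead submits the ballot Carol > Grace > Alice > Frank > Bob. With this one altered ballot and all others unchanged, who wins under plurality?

Bob

First-place totals with the altered ballot: Grace 4, Frank 0, Alice 0, Bob 17, Carol 13.
The winner is unchanged: still Bob.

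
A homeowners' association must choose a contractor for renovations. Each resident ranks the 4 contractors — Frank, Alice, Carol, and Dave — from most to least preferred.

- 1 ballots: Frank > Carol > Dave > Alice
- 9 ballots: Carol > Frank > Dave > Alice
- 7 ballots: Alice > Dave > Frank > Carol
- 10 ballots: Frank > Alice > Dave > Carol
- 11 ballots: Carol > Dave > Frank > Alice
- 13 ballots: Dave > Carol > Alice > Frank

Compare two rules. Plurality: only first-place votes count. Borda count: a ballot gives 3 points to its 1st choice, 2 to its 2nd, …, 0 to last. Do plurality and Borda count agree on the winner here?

Plurality first-place counts: Frank 11, Alice 7, Carol 20, Dave 13 → Carol.
Borda totals: Frank 69, Alice 54, Carol 88, Dave 95 → Dave.
The two rules disagree: plurality picks Carol, Borda picks Dave.

No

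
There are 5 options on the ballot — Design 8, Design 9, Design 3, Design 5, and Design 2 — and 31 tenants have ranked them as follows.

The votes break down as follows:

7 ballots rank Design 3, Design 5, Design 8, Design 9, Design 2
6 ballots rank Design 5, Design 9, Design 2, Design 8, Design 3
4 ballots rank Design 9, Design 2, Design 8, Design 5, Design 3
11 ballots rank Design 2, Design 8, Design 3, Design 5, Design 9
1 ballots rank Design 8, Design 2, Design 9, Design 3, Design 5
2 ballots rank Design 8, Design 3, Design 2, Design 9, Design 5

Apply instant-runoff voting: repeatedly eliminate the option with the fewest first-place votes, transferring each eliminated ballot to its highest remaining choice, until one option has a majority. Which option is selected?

Round 1: Design 2 11, Design 3 7, Design 5 6, Design 9 4, Design 8 3. Design 8 has the fewest and is eliminated.
Round 2: Design 2 12, Design 3 9, Design 5 6, Design 9 4. Design 9 has the fewest and is eliminated.
Round 3: Design 2 16, Design 3 9, Design 5 6. Design 2 has a majority.

Design 2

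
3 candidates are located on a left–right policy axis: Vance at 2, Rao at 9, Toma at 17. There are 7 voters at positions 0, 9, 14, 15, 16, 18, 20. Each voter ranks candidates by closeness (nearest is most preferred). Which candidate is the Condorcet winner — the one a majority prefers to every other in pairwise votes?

With single-peaked preferences on a line, the Condorcet winner is the candidate closest to the median voter.
The median voter (position 15) is closest to Toma at 17.
Check: Toma vs Vance — voters closer to Toma: 5 of 7.

Toma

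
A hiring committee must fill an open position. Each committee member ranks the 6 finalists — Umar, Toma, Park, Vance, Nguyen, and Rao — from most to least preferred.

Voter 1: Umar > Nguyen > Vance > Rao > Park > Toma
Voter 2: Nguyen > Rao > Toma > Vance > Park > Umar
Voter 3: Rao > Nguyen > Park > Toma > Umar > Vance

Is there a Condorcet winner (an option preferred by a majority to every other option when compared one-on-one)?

Yes

Head-to-head results (3 voters total):
Umar vs Toma: Toma wins 2–1.
Umar vs Park: Park wins 2–1.
Umar vs Vance: Umar wins 2–1.
Umar vs Nguyen: Nguyen wins 2–1.
Umar vs Rao: Rao wins 2–1.
Toma vs Park: Park wins 2–1.
Toma vs Vance: Toma wins 2–1.
Toma vs Nguyen: Nguyen wins 3–0.
Toma vs Rao: Rao wins 3–0.
Park vs Vance: Vance wins 2–1.
Park vs Nguyen: Nguyen wins 3–0.
Park vs Rao: Rao wins 3–0.
Vance vs Nguyen: Nguyen wins 3–0.
Vance vs Rao: Rao wins 2–1.
Nguyen vs Rao: Nguyen wins 2–1.
Nguyen beats each rival — Umar (2–1), Toma (3–0), Park (3–0), Vance (3–0), Rao (2–1) — so Nguyen is the Condorcet winner.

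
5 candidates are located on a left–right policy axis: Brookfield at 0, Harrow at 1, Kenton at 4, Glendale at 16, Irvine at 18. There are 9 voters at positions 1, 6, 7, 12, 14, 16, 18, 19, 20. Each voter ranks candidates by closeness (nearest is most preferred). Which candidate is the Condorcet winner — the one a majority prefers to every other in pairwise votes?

With single-peaked preferences on a line, the Condorcet winner is the candidate closest to the median voter.
The median voter (position 14) is closest to Glendale at 16.
Check: Glendale vs Irvine — voters closer to Glendale: 6 of 9.

Glendale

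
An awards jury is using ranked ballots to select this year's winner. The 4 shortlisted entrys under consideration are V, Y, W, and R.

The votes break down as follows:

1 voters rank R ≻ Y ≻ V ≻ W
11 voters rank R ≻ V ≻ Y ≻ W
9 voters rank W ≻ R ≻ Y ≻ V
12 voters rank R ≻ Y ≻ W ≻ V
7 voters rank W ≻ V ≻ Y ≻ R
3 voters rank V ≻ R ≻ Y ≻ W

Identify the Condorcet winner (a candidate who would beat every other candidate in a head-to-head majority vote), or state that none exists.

R

Head-to-head results (43 voters total):
V vs Y: Y wins 22–21.
V vs W: W wins 28–15.
V vs R: R wins 33–10.
Y vs W: Y wins 27–16.
Y vs R: R wins 36–7.
W vs R: R wins 27–16.
R beats each rival — V (33–10), Y (36–7), W (27–16) — so R is the Condorcet winner.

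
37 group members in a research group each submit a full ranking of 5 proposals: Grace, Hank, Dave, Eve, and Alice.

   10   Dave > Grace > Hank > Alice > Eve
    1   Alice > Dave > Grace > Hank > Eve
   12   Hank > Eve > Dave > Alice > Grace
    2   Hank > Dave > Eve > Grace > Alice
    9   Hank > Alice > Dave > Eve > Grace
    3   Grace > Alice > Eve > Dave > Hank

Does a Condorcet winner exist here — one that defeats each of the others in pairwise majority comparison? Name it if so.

Head-to-head results (37 voters total):
Grace vs Hank: Hank wins 23–14.
Grace vs Dave: Dave wins 34–3.
Grace vs Eve: Eve wins 23–14.
Grace vs Alice: Alice wins 22–15.
Hank vs Dave: Hank wins 23–14.
Hank vs Eve: Hank wins 34–3.
Hank vs Alice: Hank wins 33–4.
Dave vs Eve: Dave wins 22–15.
Dave vs Alice: Dave wins 24–13.
Eve vs Alice: Alice wins 23–14.
Hank beats each rival — Grace (23–14), Dave (23–14), Eve (34–3), Alice (33–4) — so Hank is the Condorcet winner.

Hank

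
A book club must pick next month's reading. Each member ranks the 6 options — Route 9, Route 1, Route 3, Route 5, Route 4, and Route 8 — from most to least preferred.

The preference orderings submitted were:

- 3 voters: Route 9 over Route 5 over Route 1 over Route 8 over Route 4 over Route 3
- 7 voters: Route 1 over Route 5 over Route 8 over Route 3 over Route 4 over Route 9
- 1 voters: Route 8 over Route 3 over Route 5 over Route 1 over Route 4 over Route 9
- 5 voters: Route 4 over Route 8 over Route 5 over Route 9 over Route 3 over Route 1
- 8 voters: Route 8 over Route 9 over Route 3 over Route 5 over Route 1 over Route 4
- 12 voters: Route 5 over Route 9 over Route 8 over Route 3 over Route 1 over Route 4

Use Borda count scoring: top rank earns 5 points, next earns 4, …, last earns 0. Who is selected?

Borda scores:
  Route 9: 3·5 + 7·0 + 0 + 5·2 + 8·4 + 12·4 = 105
  Route 1: 3·3 + 7·5 + 2 + 5·0 + 8·1 + 12·1 = 66
  Route 3: 3·0 + 7·2 + 4 + 5·1 + 8·3 + 12·2 = 71
  Route 5: 3·4 + 7·4 + 3 + 5·3 + 8·2 + 12·5 = 134
  Route 4: 3·1 + 7·1 + 1 + 5·5 + 8·0 + 12·0 = 36
  Route 8: 3·2 + 7·3 + 5 + 5·4 + 8·5 + 12·3 = 128
Route 5 has the highest total.

Route 5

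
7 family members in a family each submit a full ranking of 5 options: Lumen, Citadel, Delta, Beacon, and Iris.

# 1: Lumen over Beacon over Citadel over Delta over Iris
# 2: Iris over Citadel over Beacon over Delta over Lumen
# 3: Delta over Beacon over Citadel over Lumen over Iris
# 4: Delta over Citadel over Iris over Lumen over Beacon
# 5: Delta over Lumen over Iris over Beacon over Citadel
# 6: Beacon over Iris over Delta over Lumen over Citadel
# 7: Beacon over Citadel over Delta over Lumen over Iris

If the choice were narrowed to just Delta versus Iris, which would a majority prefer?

Delta

Ballots ranking Delta above Iris: 5.
Ballots ranking Iris above Delta: 2.
Delta wins the head-to-head, 5–2.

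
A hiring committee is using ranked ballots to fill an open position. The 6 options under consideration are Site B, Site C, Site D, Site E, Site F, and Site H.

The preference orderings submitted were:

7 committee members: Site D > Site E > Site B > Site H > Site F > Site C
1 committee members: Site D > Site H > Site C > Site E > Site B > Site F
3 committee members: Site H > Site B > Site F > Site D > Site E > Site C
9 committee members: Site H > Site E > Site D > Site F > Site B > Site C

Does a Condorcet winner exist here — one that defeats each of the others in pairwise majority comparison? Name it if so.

Site H

Head-to-head results (20 voters total):
Site B vs Site C: Site B wins 19–1.
Site B vs Site D: Site D wins 17–3.
Site B vs Site E: Site E wins 17–3.
Site B vs Site F: Site B wins 11–9.
Site B vs Site H: Site H wins 13–7.
Site C vs Site D: Site D wins 20–0.
Site C vs Site E: Site E wins 19–1.
Site C vs Site F: Site F wins 19–1.
Site C vs Site H: Site H wins 20–0.
Site D vs Site E: Site D wins 11–9.
Site D vs Site F: Site D wins 17–3.
Site D vs Site H: Site H wins 12–8.
Site E vs Site F: Site E wins 17–3.
Site E vs Site H: Site H wins 13–7.
Site F vs Site H: Site H wins 20–0.
Site H beats each rival — Site B (13–7), Site C (20–0), Site D (12–8), Site E (13–7), Site F (20–0) — so Site H is the Condorcet winner.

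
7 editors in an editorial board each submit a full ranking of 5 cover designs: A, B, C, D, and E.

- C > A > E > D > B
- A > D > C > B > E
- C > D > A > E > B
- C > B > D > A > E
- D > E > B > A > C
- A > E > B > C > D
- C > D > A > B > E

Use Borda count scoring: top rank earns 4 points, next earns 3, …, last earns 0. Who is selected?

Borda scores:
  A: 3 + 4 + 2 + 1 + 1 + 4 + 2 = 17
  B: 0 + 1 + 0 + 3 + 2 + 2 + 1 = 9
  C: 4 + 2 + 4 + 4 + 0 + 1 + 4 = 19
  D: 1 + 3 + 3 + 2 + 4 + 0 + 3 = 16
  E: 2 + 0 + 1 + 0 + 3 + 3 + 0 = 9
C has the highest total.

C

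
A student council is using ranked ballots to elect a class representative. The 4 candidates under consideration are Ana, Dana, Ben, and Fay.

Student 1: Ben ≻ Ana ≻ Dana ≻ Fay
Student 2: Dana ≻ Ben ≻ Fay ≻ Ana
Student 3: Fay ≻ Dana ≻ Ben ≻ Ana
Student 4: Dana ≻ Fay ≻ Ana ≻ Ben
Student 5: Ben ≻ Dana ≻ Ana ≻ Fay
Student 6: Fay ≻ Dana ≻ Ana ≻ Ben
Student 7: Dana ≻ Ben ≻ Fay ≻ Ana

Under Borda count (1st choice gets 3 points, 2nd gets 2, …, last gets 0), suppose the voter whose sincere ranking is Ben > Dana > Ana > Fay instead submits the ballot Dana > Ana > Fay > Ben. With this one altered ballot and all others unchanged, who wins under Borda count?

Dana

Borda totals with the altered ballot: Ana 6, Dana 17, Ben 8, Fay 11.
The winner is unchanged: still Dana.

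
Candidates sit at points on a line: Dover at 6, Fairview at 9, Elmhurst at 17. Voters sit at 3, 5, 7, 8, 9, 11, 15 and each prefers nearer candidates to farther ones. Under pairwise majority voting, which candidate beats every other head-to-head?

With single-peaked preferences on a line, the Condorcet winner is the candidate closest to the median voter.
The median voter (position 8) is closest to Fairview at 9.
Check: Fairview vs Elmhurst — voters closer to Fairview: 6 of 7.

Fairview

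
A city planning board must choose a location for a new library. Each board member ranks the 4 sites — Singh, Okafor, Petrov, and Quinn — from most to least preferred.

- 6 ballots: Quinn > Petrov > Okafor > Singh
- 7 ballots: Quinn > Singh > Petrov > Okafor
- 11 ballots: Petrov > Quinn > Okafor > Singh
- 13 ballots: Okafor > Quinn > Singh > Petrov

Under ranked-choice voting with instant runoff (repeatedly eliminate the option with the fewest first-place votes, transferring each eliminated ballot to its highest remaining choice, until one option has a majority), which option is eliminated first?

Singh

Round 1: Okafor 13, Quinn 13, Petrov 11, Singh 0. Singh has the fewest and is eliminated.
Round 2: Okafor 13, Quinn 13, Petrov 11. Petrov has the fewest and is eliminated.
Round 3: Quinn 24, Okafor 13. Quinn has a majority.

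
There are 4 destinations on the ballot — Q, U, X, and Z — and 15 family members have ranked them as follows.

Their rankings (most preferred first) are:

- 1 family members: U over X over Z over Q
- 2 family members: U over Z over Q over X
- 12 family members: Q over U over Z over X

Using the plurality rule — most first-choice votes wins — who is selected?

Q

First-place vote totals:
  Q: 12
  U: 3
  X: 0
  Z: 0
Q has the most first-place votes.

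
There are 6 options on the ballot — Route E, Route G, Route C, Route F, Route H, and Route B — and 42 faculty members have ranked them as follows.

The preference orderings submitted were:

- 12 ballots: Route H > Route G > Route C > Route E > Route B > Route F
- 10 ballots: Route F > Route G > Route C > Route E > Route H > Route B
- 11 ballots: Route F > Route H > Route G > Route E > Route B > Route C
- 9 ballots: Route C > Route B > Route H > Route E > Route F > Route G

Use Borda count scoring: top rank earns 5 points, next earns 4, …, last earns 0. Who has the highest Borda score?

Route H

Borda scores:
  Route E: 12·2 + 10·2 + 11·2 + 9·2 = 84
  Route G: 12·4 + 10·4 + 11·3 + 9·0 = 121
  Route C: 12·3 + 10·3 + 11·0 + 9·5 = 111
  Route F: 12·0 + 10·5 + 11·5 + 9·1 = 114
  Route H: 12·5 + 10·1 + 11·4 + 9·3 = 141
  Route B: 12·1 + 10·0 + 11·1 + 9·4 = 59
Route H has the highest total.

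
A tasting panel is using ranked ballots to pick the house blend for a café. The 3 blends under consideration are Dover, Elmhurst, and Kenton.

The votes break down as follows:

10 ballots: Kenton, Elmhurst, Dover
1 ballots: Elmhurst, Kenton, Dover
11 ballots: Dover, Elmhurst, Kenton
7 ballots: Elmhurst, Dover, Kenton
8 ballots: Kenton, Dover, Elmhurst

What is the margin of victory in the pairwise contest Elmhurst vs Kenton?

Ballots ranking Elmhurst above Kenton: 1+11+7 = 19.
Ballots ranking Kenton above Elmhurst: 10+8 = 18.
Elmhurst wins 19–18, a margin of 1.

1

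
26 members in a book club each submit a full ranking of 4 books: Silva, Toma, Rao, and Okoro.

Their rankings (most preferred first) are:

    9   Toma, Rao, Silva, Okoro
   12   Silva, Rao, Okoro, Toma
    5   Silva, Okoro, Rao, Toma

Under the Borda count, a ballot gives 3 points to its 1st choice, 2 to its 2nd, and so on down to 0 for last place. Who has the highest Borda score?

Borda scores:
  Silva: 9·1 + 12·3 + 5·3 = 60
  Toma: 9·3 + 12·0 + 5·0 = 27
  Rao: 9·2 + 12·2 + 5·1 = 47
  Okoro: 9·0 + 12·1 + 5·2 = 22
Silva has the highest total.

Silva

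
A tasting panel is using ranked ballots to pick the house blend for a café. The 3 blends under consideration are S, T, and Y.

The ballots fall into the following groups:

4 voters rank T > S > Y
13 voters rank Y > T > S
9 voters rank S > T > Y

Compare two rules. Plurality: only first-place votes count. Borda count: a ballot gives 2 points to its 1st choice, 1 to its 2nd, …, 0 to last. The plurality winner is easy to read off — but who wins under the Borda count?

Plurality first-place counts: S 9, T 4, Y 13 → Y.
Borda totals: S 22, T 30, Y 26 → T.

T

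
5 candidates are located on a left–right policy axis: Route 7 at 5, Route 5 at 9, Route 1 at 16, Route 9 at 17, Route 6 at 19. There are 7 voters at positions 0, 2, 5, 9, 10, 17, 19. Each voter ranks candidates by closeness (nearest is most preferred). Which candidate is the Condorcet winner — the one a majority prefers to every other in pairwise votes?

With single-peaked preferences on a line, the Condorcet winner is the candidate closest to the median voter.
The median voter (position 9) is closest to Route 5 at 9.
Check: Route 5 vs Route 9 — voters closer to Route 5: 5 of 7.

Route 5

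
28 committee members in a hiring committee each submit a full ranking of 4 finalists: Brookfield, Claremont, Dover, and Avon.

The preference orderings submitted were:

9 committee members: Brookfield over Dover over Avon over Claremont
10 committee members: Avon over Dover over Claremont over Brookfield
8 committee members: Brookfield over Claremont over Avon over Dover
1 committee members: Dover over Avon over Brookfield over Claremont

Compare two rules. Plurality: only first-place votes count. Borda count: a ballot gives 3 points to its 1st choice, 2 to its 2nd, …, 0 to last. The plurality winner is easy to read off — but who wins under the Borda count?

Plurality first-place counts: Brookfield 17, Claremont 0, Dover 1, Avon 10 → Brookfield.
Borda totals: Brookfield 52, Claremont 26, Dover 41, Avon 49 → Brookfield.

Brookfield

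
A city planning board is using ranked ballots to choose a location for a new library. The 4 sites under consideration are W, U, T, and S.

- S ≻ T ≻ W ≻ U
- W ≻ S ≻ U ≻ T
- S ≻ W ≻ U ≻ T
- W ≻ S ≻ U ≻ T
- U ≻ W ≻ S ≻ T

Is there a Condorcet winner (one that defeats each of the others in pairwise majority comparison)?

Yes

Head-to-head results (5 voters total):
W vs U: W wins 4–1.
W vs T: W wins 4–1.
W vs S: W wins 3–2.
U vs T: U wins 4–1.
U vs S: S wins 4–1.
T vs S: S wins 5–0.
W beats each rival — U (4–1), T (4–1), S (3–2) — so W is the Condorcet winner.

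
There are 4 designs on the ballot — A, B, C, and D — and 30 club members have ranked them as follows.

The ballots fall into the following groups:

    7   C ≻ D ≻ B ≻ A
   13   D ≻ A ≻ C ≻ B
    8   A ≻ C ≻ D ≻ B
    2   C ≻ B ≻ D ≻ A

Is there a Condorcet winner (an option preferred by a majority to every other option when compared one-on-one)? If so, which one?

There is no Condorcet winner

Head-to-head results (30 voters total):
A vs B: A wins 21–9.
A vs C: A wins 21–9.
A vs D: D wins 22–8.
B vs C: C wins 30–0.
B vs D: D wins 28–2.
C vs D: C wins 17–13.
No candidate beats all others: A beats C beats D beats A, a majority cycle.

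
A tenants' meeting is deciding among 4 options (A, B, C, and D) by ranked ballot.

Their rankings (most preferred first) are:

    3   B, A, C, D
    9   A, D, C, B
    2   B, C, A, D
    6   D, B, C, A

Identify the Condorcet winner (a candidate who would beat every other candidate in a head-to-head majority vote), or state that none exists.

No Condorcet winner

Head-to-head results (20 voters total):
A vs B: B wins 11–9.
A vs C: A wins 12–8.
A vs D: A wins 14–6.
B vs C: B wins 11–9.
B vs D: D wins 15–5.
C vs D: D wins 15–5.
No candidate beats all others: A beats D beats B beats A, a majority cycle.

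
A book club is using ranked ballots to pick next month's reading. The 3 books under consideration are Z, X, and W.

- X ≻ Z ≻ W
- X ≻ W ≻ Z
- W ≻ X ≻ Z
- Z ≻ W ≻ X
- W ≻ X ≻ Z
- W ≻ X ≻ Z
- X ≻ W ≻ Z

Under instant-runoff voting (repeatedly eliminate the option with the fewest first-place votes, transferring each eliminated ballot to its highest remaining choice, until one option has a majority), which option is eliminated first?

Round 1: X 3, W 3, Z 1. Z has the fewest and is eliminated.
Round 2: W 4, X 3. W has a majority.

Z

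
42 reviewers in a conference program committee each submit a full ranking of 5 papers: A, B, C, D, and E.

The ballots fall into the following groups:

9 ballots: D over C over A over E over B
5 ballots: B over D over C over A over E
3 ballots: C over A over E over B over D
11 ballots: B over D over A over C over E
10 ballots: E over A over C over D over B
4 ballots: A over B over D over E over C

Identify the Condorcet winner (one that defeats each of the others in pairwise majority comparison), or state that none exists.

None — there is no Condorcet winner

Head-to-head results (42 voters total):
A vs B: A wins 26–16.
A vs C: A wins 25–17.
A vs D: D wins 25–17.
A vs E: A wins 32–10.
B vs C: C wins 22–20.
B vs D: B wins 23–19.
B vs E: E wins 22–20.
C vs D: D wins 29–13.
C vs E: C wins 28–14.
D vs E: D wins 29–13.
No candidate beats all others: A beats B beats D beats A, a majority cycle.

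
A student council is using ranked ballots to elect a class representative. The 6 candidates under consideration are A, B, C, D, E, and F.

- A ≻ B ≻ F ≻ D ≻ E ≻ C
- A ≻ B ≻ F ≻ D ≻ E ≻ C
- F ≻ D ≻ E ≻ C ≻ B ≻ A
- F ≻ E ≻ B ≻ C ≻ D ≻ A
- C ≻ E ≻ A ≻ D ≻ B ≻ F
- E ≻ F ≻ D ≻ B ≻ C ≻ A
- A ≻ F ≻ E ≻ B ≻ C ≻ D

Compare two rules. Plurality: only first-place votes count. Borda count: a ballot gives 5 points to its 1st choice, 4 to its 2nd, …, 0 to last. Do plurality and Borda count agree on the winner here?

Plurality first-place counts: A 3, B 0, C 1, D 0, E 1, F 2 → A.
Borda totals: A 18, B 17, C 11, D 14, E 21, F 24 → F.
The two rules disagree: plurality picks A, Borda picks F.

No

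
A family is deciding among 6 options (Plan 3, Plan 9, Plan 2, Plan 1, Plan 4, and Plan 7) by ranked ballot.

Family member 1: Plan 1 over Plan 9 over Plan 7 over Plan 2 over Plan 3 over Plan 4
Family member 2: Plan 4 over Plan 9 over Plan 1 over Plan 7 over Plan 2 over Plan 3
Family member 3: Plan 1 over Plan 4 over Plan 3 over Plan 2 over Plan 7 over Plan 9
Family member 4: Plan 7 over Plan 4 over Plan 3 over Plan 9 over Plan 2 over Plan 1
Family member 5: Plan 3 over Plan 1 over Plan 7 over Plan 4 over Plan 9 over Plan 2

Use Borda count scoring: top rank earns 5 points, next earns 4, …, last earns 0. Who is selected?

Borda scores:
  Plan 3: 1 + 0 + 3 + 3 + 5 = 12
  Plan 9: 4 + 4 + 0 + 2 + 1 = 11
  Plan 2: 2 + 1 + 2 + 1 + 0 = 6
  Plan 1: 5 + 3 + 5 + 0 + 4 = 17
  Plan 4: 0 + 5 + 4 + 4 + 2 = 15
  Plan 7: 3 + 2 + 1 + 5 + 3 = 14
Plan 1 has the highest total.

Plan 1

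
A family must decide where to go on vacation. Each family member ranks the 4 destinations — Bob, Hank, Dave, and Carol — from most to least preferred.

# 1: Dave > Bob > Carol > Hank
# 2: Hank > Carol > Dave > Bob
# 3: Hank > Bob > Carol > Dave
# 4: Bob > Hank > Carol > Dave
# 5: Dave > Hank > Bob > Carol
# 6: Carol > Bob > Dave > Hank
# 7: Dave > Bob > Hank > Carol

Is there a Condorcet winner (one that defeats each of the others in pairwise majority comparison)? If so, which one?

Head-to-head results (7 voters total):
Bob vs Hank: Bob wins 4–3.
Bob vs Dave: Dave wins 4–3.
Bob vs Carol: Bob wins 5–2.
Hank vs Dave: Dave wins 4–3.
Hank vs Carol: Hank wins 5–2.
Dave vs Carol: Carol wins 4–3.
No candidate beats all others: Bob beats Carol beats Dave beats Bob, a majority cycle.

No Condorcet winner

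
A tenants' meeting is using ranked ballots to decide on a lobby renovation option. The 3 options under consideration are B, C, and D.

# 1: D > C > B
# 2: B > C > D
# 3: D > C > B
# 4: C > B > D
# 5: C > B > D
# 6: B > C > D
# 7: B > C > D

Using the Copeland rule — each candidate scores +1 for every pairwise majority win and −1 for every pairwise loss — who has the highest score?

Pairwise results:
  B vs C: C wins 4–3.
  B vs D: B wins 5–2.
  C vs D: C wins 5–2.
Copeland scores (wins − losses):
  B: 1 − 1 = 0
  C: 2 − 0 = 2
  D: 0 − 2 = -2
C has the best Copeland score.

C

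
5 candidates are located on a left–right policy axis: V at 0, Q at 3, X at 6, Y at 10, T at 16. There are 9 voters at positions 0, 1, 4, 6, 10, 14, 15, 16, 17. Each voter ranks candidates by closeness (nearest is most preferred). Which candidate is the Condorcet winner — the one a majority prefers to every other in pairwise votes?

Y

With single-peaked preferences on a line, the Condorcet winner is the candidate closest to the median voter.
The median voter (position 10) is closest to Y at 10.
Check: Y vs Q — voters closer to Y: 5 of 9.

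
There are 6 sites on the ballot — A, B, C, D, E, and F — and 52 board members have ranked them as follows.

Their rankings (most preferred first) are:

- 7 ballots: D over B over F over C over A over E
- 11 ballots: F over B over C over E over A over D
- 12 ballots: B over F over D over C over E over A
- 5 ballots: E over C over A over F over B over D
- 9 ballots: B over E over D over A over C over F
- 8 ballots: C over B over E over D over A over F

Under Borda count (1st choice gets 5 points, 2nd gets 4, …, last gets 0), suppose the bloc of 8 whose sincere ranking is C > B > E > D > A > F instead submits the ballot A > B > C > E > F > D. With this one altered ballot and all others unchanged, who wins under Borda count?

Borda totals with the altered ballot: A 91, B 214, C 124, D 98, E 111, F 142.
The winner is unchanged: still B.

B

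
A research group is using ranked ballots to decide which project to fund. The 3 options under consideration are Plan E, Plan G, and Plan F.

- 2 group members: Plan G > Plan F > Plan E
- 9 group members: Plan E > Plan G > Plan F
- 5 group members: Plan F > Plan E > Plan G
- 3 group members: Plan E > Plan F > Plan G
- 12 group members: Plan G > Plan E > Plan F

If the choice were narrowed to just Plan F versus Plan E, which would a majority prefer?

Plan E

Ballots ranking Plan F above Plan E: 2+5 = 7.
Ballots ranking Plan E above Plan F: 9+3+12 = 24.
Plan E wins the head-to-head, 24–7.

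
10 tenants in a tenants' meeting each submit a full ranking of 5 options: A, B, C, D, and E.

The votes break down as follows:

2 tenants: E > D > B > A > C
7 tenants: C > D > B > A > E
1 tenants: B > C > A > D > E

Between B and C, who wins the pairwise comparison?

C

Ballots ranking B above C: 2+1 = 3.
Ballots ranking C above B: 7.
C wins the head-to-head, 7–3.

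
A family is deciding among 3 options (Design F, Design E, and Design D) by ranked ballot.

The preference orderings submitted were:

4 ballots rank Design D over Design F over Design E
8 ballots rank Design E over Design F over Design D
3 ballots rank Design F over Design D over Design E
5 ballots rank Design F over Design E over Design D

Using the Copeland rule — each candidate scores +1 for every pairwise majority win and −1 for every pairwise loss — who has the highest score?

Pairwise results:
  Design F vs Design E: Design F wins 12–8.
  Design F vs Design D: Design F wins 16–4.
  Design E vs Design D: Design E wins 13–7.
Copeland scores (wins − losses):
  Design F: 2 − 0 = 2
  Design E: 1 − 1 = 0
  Design D: 0 − 2 = -2
Design F has the best Copeland score.

Design F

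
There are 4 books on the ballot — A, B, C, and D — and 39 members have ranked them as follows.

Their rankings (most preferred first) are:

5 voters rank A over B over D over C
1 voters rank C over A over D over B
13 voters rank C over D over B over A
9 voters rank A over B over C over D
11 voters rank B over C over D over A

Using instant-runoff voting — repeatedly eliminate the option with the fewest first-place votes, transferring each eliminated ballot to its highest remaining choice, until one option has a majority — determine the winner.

Round 1: A 14, C 14, B 11, D 0. D has the fewest and is eliminated.
Round 2: A 14, C 14, B 11. B has the fewest and is eliminated.
Round 3: C 25, A 14. C has a majority.

C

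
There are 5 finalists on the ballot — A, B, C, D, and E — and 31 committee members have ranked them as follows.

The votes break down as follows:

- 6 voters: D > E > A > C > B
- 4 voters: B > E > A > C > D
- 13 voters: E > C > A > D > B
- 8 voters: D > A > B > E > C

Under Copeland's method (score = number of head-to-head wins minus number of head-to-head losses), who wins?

E

Pairwise results:
  A vs B: A wins 27–4.
  A vs C: A wins 18–13.
  A vs D: A wins 17–14.
  A vs E: E wins 23–8.
  B vs C: C wins 19–12.
  B vs D: D wins 27–4.
  B vs E: E wins 19–12.
  C vs D: C wins 17–14.
  C vs E: E wins 31–0.
  D vs E: E wins 17–14.
Copeland scores (wins − losses):
  A: 3 − 1 = 2
  B: 0 − 4 = -4
  C: 2 − 2 = 0
  D: 1 − 3 = -2
  E: 4 − 0 = 4
E has the best Copeland score.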